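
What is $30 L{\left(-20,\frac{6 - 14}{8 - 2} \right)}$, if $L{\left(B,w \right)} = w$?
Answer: $-40$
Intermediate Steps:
$30 L{\left(-20,\frac{6 - 14}{8 - 2} \right)} = 30 \frac{6 - 14}{8 - 2} = 30 \left(- \frac{8}{6}\right) = 30 \left(\left(-8\right) \frac{1}{6}\right) = 30 \left(- \frac{4}{3}\right) = -40$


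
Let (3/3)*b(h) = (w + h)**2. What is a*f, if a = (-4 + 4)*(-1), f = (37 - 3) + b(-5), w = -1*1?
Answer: 0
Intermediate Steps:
w = -1
b(h) = (-1 + h)**2
f = 70 (f = (37 - 3) + (-1 - 5)**2 = 34 + (-6)**2 = 34 + 36 = 70)
a = 0 (a = 0*(-1) = 0)
a*f = 0*70 = 0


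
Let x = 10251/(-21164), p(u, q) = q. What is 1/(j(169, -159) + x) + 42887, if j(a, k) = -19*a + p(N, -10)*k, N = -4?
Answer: 1471757232101/34317095 ≈ 42887.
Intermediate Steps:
j(a, k) = -19*a - 10*k
x = -10251/21164 (x = 10251*(-1/21164) = -10251/21164 ≈ -0.48436)
1/(j(169, -159) + x) + 42887 = 1/((-19*169 - 10*(-159)) - 10251/21164) + 42887 = 1/((-3211 + 1590) - 10251/21164) + 42887 = 1/(-1621 - 10251/21164) + 42887 = 1/(-34317095/21164) + 42887 = -21164/34317095 + 42887 = 1471757232101/34317095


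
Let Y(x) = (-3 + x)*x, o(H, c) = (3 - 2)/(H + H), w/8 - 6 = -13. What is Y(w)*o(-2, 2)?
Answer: -826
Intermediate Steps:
w = -56 (w = 48 + 8*(-13) = 48 - 104 = -56)
o(H, c) = 1/(2*H)
Y(x) = x*(-3 + x)
Y(w)*o(-2, 2) = (-56*(-3 - 56))*((1/2)/(-2)) = (-56*(-59))*((1/2)*(-1/2)) = 3304*(-1/4) = -826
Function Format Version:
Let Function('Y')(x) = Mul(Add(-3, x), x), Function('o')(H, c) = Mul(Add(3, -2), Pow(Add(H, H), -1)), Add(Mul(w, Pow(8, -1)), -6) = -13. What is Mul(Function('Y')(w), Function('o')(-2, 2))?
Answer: -826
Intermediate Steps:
w = -56 (w = Add(48, Mul(8, -13)) = Add(48, -104) = -56)
Function('o')(H, c) = Mul(Rational(1, 2), Pow(H, -1)) (Function('o')(H, c) = Mul(1, Pow(Mul(2, H), -1)) = Mul(1, Mul(Rational(1, 2), Pow(H, -1))) = Mul(Rational(1, 2), Pow(H, -1)))
Function('Y')(x) = Mul(x, Add(-3, x))
Mul(Function('Y')(w), Function('o')(-2, 2)) = Mul(Mul(-56, Add(-3, -56)), Mul(Rational(1, 2), Pow(-2, -1))) = Mul(Mul(-56, -59), Mul(Rational(1, 2), Rational(-1, 2))) = Mul(3304, Rational(-1, 4)) = -826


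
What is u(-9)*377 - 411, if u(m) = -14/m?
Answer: 1579/9 ≈ 175.44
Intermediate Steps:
u(-9)*377 - 411 = -14/(-9)*377 - 411 = -14*(-1/9)*377 - 411 = (14/9)*377 - 411 = 5278/9 - 411 = 1579/9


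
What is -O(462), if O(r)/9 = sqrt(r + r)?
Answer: -18*sqrt(231) ≈ -273.58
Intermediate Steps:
O(r) = 9*sqrt(2)*sqrt(r) (O(r) = 9*sqrt(r + r) = 9*sqrt(2*r) = 9*(sqrt(2)*sqrt(r)) = 9*sqrt(2)*sqrt(r))
-O(462) = -9*sqrt(2)*sqrt(462) = -18*sqrt(231)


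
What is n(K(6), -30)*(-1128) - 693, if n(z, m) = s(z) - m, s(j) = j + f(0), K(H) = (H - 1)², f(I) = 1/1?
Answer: -63861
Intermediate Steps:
f(I) = 1
K(H) = (-1 + H)²
s(j) = 1 + j (s(j) = j + 1 = 1 + j)
n(z, m) = 1 + z - m (n(z, m) = (1 + z) - m = 1 + z - m)
n(K(6), -30)*(-1128) - 693 = (1 + (-1 + 6)² - 1*(-30))*(-1128) - 693 = (1 + 5² + 30)*(-1128) - 693 = (1 + 25 + 30)*(-1128) - 693 = 56*(-1128) - 693 = -63168 - 693 = -63861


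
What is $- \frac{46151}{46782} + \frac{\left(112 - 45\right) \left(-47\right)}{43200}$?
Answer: $- \frac{118946651}{112276800} \approx -1.0594$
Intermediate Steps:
$- \frac{46151}{46782} + \frac{\left(112 - 45\right) \left(-47\right)}{43200} = \left(-46151\right) \frac{1}{46782} + \left(112 - 45\right) \left(-47\right) \frac{1}{43200} = - \frac{46151}{46782} + \left(112 - 45\right) \left(-47\right) \frac{1}{43200} = - \frac{46151}{46782} + 67 \left(-47\right) \frac{1}{43200} = - \frac{46151}{46782} - \frac{3149}{43200} = - \frac{118946651}{112276800}$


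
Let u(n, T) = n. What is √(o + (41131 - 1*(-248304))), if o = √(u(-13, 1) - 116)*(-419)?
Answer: √(289435 - 419*I*√129) ≈ 538.01 - 4.423*I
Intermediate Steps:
o = -419*I*√129 (o = √(-13 - 116)*(-419) = √(-129)*(-419) = (I*√129)*(-419) = -419*I*√129 ≈ -4758.9*I)
√(o + (41131 - 1*(-248304))) = √(-419*I*√129 + (41131 - 1*(-248304))) = √(-419*I*√129 + (41131 + 248304)) = √(-419*I*√129 + 289435) = √(289435 - 419*I*√129)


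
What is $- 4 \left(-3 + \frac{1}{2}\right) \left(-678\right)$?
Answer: $-6780$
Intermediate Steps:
$- 4 \left(-3 + \frac{1}{2}\right) \left(-678\right) = \left(-4\right) \left(- \frac{5}{2}\right) \left(-678\right) = 10 \left(-678\right) = -6780$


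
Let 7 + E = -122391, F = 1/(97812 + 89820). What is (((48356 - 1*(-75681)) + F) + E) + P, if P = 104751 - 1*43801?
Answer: 11743699249/187632 ≈ 62589.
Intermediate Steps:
F = 1/187632 ≈ 5.3296e-6
E = -122398 (E = -7 - 122391 = -122398)
P = 60950 (P = 104751 - 43801 = 60950)
(((48356 - 1*(-75681)) + F) + E) + P = (((48356 - 1*(-75681)) + 1/187632) - 122398) + 60950 = (((48356 + 75681) + 1/187632) - 122398) + 60950 = ((124037 + 1/187632) - 122398) + 60950 = (23273310385/187632 - 122398) + 60950 = 307528849/187632 + 60950 = 11743699249/187632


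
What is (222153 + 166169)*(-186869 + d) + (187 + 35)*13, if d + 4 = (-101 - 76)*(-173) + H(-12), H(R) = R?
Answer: -60680746122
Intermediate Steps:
d = 30605 (d = -4 + ((-101 - 76)*(-173) - 12) = -4 + (-177*(-173) - 12) = -4 + (30621 - 12) = -4 + 30609 = 30605)
(222153 + 166169)*(-186869 + d) + (187 + 35)*13 = (222153 + 166169)*(-186869 + 30605) + (187 + 35)*13 = 388322*(-156264) + 222*13 = -60680749008 + 2886 = -60680746122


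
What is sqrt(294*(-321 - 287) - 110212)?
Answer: 2*I*sqrt(72241) ≈ 537.55*I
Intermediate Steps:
sqrt(294*(-321 - 287) - 110212) = sqrt(294*(-608) - 110212) = sqrt(-178752 - 110212) = sqrt(-288964) = 2*I*sqrt(72241)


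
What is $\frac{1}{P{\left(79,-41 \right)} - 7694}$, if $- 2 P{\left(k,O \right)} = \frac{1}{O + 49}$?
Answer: $- \frac{16}{123105} \approx -0.00012997$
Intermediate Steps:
$P{\left(k,O \right)} = - \frac{1}{2 \left(49 + O\right)}$ ($P{\left(k,O \right)} = - \frac{1}{2 \left(O + 49\right)} = - \frac{1}{2 \left(49 + O\right)}$)
$\frac{1}{P{\left(79,-41 \right)} - 7694} = \frac{1}{- \frac{1}{98 + 2 \left(-41\right)} - 7694} = \frac{1}{- \frac{1}{98 - 82} - 7694} = \frac{1}{- \frac{1}{16} - 7694} = \frac{1}{- \frac{123105}{16}} = - \frac{16}{123105}$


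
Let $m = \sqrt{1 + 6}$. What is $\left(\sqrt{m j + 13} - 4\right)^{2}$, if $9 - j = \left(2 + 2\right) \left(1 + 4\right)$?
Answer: $\left(4 - \sqrt{13 - 11 \sqrt{7}}\right)^{2} \approx -0.1033 - 32.103 i$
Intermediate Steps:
$j = -11$ ($j = 9 - \left(2 + 2\right) \left(1 + 4\right) = 9 - 4 \cdot 5 = 9 - 20 = -11$)
$m = \sqrt{7} \approx 2.6458$
$\left(\sqrt{m j + 13} - 4\right)^{2} = \left(\sqrt{\sqrt{7} \left(-11\right) + 13} - 4\right)^{2} = \left(\sqrt{- 11 \sqrt{7} + 13} - 4\right)^{2} = \left(\sqrt{13 - 11 \sqrt{7}} - 4\right)^{2} = \left(-4 + \sqrt{13 - 11 \sqrt{7}}\right)^{2}$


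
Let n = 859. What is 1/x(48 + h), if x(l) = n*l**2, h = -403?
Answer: 1/108255475 ≈ 9.2374e-9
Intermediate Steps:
x(l) = 859*l**2
1/x(48 + h) = 1/(859*(48 - 403)**2) = 1/(859*(-355)**2) = 1/(859*126025) = 1/108255475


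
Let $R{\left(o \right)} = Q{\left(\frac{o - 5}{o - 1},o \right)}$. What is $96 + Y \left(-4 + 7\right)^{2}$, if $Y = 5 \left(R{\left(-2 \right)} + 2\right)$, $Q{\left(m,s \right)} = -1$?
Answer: $141$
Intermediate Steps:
$R{\left(o \right)} = -1$
$Y = 5$ ($Y = 5 \left(-1 + 2\right) = 5 \cdot 1 = 5$)
$96 + Y \left(-4 + 7\right)^{2} = 96 + 5 \left(-4 + 7\right)^{2} = 96 + 5 \cdot 3^{2} = 96 + 5 \cdot 9 = 96 + 45 = 141$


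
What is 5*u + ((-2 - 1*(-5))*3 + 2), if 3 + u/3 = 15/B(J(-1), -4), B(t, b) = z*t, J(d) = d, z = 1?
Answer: -259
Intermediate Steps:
B(t, b) = t (B(t, b) = 1*t = t)
u = -54 (u = -9 + 3*(15/(-1)) = -9 + 3*(15*(-1)) = -9 + 3*(-15) = -9 - 45 = -54)
5*u + ((-2 - 1*(-5))*3 + 2) = 5*(-54) + ((-2 - 1*(-5))*3 + 2) = -270 + ((-2 + 5)*3 + 2) = -270 + (3*3 + 2) = -270 + (9 + 2) = -270 + 11 = -259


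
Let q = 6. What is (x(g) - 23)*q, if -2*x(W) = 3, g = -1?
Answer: -147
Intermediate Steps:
x(W) = -3/2 (x(W) = -½*3 = -3/2)
(x(g) - 23)*q = (-3/2 - 23)*6 = -49/2*6 = -147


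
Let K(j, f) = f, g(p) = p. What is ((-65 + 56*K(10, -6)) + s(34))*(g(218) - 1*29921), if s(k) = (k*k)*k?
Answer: -1155535809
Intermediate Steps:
s(k) = k**3 (s(k) = k**2*k = k**3)
((-65 + 56*K(10, -6)) + s(34))*(g(218) - 1*29921) = ((-65 + 56*(-6)) + 34**3)*(218 - 1*29921) = ((-65 - 336) + 39304)*(218 - 29921) = (-401 + 39304)*(-29703) = 38903*(-29703) = -1155535809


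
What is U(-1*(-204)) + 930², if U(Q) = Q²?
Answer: 906516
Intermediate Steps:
U(-1*(-204)) + 930² = (-1*(-204))² + 930² = 204² + 864900 = 41616 + 864900 = 906516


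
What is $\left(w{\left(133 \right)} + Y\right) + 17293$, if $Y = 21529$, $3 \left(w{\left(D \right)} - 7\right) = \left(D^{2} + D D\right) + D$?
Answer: $50666$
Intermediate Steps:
$w{\left(D \right)} = 7 + \frac{D}{3} + \frac{2 D^{2}}{3}$ ($w{\left(D \right)} = 7 + \frac{\left(D^{2} + D D\right) + D}{3} = 7 + \frac{\left(D^{2} + D^{2}\right) + D}{3} = 7 + \frac{2 D^{2} + D}{3} = 7 + \frac{D + 2 D^{2}}{3} = 7 + \left(\frac{D}{3} + \frac{2 D^{2}}{3}\right) = 7 + \frac{D}{3} + \frac{2 D^{2}}{3}$)
$\left(w{\left(133 \right)} + Y\right) + 17293 = \left(\left(7 + \frac{1}{3} \cdot 133 + \frac{2 \cdot 133^{2}}{3}\right) + 21529\right) + 17293 = \left(\left(7 + \frac{133}{3} + \frac{2}{3} \cdot 17689\right) + 21529\right) + 17293 = \left(\left(7 + \frac{133}{3} + \frac{35378}{3}\right) + 21529\right) + 17293 = \left(11844 + 21529\right) + 17293 = 33373 + 17293 = 50666$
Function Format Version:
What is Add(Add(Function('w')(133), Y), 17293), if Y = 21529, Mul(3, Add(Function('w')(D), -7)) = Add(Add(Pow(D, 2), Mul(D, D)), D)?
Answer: 50666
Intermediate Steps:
Function('w')(D) = Add(7, Mul(Rational(1, 3), D), Mul(Rational(2, 3), Pow(D, 2))) (Function('w')(D) = Add(7, Mul(Rational(1, 3), Add(Add(Pow(D, 2), Mul(D, D)), D))) = Add(7, Mul(Rational(1, 3), Add(Add(Pow(D, 2), Pow(D, 2)), D))) = Add(7, Mul(Rational(1, 3), Add(Mul(2, Pow(D, 2)), D))) = Add(7, Mul(Rational(1, 3), Add(D, Mul(2, Pow(D, 2))))) = Add(7, Add(Mul(Rational(1, 3), D), Mul(Rational(2, 3), Pow(D, 2)))) = Add(7, Mul(Rational(1, 3), D), Mul(Rational(2, 3), Pow(D, 2))))
Add(Add(Function('w')(133), Y), 17293) = Add(Add(Add(7, Mul(Rational(1, 3), 133), Mul(Rational(2, 3), Pow(133, 2))), 21529), 17293) = Add(Add(Add(7, Rational(133, 3), Mul(Rational(2, 3), 17689)), 21529), 17293) = Add(Add(Add(7, Rational(133, 3), Rational(35378, 3)), 21529), 17293) = Add(Add(11844, 21529), 17293) = Add(33373, 17293) = 50666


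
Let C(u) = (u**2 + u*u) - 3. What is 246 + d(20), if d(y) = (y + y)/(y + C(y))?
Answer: 201022/817 ≈ 246.05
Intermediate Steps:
C(u) = -3 + 2*u**2 (C(u) = (u**2 + u**2) - 3 = 2*u**2 - 3 = -3 + 2*u**2)
d(y) = 2*y/(-3 + y + 2*y**2) (d(y) = (y + y)/(y + (-3 + 2*y**2)) = (2*y)/(-3 + y + 2*y**2) = 2*y/(-3 + y + 2*y**2))
246 + d(20) = 246 + 2*20/(-3 + 20 + 2*20**2) = 246 + 2*20/(-3 + 20 + 2*400) = 246 + 2*20/(-3 + 20 + 800) = 246 + 2*20/817 = 246 + 2*20*(1/817) = 246 + 40/817 = 201022/817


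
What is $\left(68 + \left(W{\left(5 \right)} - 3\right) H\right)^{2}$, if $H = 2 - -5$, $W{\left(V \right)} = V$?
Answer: $6724$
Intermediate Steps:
$H = 7$ ($H = 2 + 5 = 7$)
$\left(68 + \left(W{\left(5 \right)} - 3\right) H\right)^{2} = \left(68 + \left(5 - 3\right) 7\right)^{2} = \left(68 + 2 \cdot 7\right)^{2} = \left(68 + 14\right)^{2} = 82^{2} = 6724$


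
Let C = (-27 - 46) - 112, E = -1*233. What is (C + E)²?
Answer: 174724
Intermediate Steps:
E = -233
C = -185 (C = -73 - 112 = -185)
(C + E)² = (-185 - 233)² = (-418)² = 174724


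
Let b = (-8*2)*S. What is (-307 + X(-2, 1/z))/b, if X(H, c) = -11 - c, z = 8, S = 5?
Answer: 509/128 ≈ 3.9766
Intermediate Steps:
b = -80 (b = -8*2*5 = -16*5 = -80)
(-307 + X(-2, 1/z))/b = (-307 + (-11 - 1/8))/(-80) = (-307 + (-11 - 1*⅛))*(-1/80) = (-307 + (-11 - ⅛))*(-1/80) = (-307 - 89/8)*(-1/80) = -2545/8*(-1/80) = 509/128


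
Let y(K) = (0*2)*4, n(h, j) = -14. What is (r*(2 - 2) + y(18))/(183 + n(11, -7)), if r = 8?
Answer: 0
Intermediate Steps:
y(K) = 0 (y(K) = 0*4 = 0)
(r*(2 - 2) + y(18))/(183 + n(11, -7)) = (8*(2 - 2) + 0)/(183 - 14) = (8*0 + 0)/169 = (0 + 0)*(1/169) = 0*(1/169) = 0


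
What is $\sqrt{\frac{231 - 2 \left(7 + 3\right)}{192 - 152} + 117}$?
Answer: $\frac{\sqrt{48910}}{20} \approx 11.058$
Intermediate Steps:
$\sqrt{\frac{231 - 2 \left(7 + 3\right)}{192 - 152} + 117} = \sqrt{\frac{231 - 20}{40} + 117} = \sqrt{\left(231 - 20\right) \frac{1}{40} + 117} = \sqrt{211 \cdot \frac{1}{40} + 117} = \sqrt{\frac{211}{40} + 117} = \sqrt{\frac{4891}{40}} = \frac{\sqrt{48910}}{20}$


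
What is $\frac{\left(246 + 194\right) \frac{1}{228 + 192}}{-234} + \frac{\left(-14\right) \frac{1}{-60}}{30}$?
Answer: $\frac{811}{245700} \approx 0.0033008$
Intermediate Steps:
$\frac{\left(246 + 194\right) \frac{1}{228 + 192}}{-234} + \frac{\left(-14\right) \frac{1}{-60}}{30} = \frac{440}{420} \left(- \frac{1}{234}\right) + \left(-14\right) \left(- \frac{1}{60}\right) \frac{1}{30} = 440 \cdot \frac{1}{420} \left(- \frac{1}{234}\right) + \frac{7}{30} \cdot \frac{1}{30} = \frac{22}{21} \left(- \frac{1}{234}\right) + \frac{7}{900} = - \frac{11}{2457} + \frac{7}{900} = \frac{811}{245700}$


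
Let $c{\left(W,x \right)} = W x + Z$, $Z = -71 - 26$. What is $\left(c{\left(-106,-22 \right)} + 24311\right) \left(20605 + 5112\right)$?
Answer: $682683482$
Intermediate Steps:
$Z = -97$
$c{\left(W,x \right)} = -97 + W x$ ($c{\left(W,x \right)} = W x - 97 = -97 + W x$)
$\left(c{\left(-106,-22 \right)} + 24311\right) \left(20605 + 5112\right) = \left(\left(-97 - -2332\right) + 24311\right) \left(20605 + 5112\right) = \left(\left(-97 + 2332\right) + 24311\right) 25717 = \left(2235 + 24311\right) 25717 = 26546 \cdot 25717 = 682683482$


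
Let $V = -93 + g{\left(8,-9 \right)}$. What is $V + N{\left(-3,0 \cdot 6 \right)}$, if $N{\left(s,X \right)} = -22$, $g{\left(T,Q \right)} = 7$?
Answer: $-108$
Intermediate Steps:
$V = -86$ ($V = -93 + 7 = -86$)
$V + N{\left(-3,0 \cdot 6 \right)} = -86 - 22 = -108$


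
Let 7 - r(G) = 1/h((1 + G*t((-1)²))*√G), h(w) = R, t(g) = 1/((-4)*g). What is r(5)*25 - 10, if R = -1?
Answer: 190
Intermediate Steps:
t(g) = -1/(4*g)
h(w) = -1
r(G) = 8 (r(G) = 7 - 1/(-1) = 7 - 1*(-1) = 7 + 1 = 8)
r(5)*25 - 10 = 8*25 - 10 = 200 - 10 = 190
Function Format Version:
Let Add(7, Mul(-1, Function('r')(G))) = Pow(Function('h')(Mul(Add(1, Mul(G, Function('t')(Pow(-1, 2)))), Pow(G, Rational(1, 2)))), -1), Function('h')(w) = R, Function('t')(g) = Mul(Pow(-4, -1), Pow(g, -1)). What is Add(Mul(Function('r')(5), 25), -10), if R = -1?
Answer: 190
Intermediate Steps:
Function('t')(g) = Mul(Rational(-1, 4), Pow(g, -1))
Function('h')(w) = -1
Function('r')(G) = 8 (Function('r')(G) = Add(7, Mul(-1, Pow(-1, -1))) = Add(7, Mul(-1, -1)) = Add(7, 1) = 8)
Add(Mul(Function('r')(5), 25), -10) = Add(Mul(8, 25), -10) = Add(200, -10) = 190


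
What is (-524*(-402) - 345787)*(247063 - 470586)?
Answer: 30206674697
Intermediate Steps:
(-524*(-402) - 345787)*(247063 - 470586) = (210648 - 345787)*(-223523) = -135139*(-223523) = 30206674697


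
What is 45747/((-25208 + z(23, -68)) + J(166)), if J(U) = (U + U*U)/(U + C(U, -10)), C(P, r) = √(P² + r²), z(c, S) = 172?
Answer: -81263278161/73083888415 - 634099167*√6914/73083888415 ≈ -1.8334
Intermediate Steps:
J(U) = (U + U²)/(U + √(100 + U²)) (J(U) = (U + U*U)/(U + √(U² + (-10)²)) = (U + U²)/(U + √(U² + 100)) = (U + U²)/(U + √(100 + U²)))
45747/((-25208 + z(23, -68)) + J(166)) = 45747/((-25208 + 172) + 166*(1 + 166)/(166 + √(100 + 166²))) = 45747/(-25036 + 166*167/(166 + √(100 + 27556))) = 45747/(-25036 + 166*167/(166 + √27656)) = 45747/(-25036 + 166*167/(166 + 2*√6914)) = 45747/(-25036 + 27722/(166 + 2*√6914))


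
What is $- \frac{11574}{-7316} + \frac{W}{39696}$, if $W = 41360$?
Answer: $\frac{23813477}{9075498} \approx 2.6239$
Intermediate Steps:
$- \frac{11574}{-7316} + \frac{W}{39696} = - \frac{11574}{-7316} + \frac{41360}{39696} = \left(-11574\right) \left(- \frac{1}{7316}\right) + 41360 \cdot \frac{1}{39696} = \frac{5787}{3658} + \frac{2585}{2481} = \frac{23813477}{9075498}$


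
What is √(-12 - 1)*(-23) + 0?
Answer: -23*I*√13 ≈ -82.928*I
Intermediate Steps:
√(-12 - 1)*(-23) + 0 = √(-13)*(-23) + 0 = (I*√13)*(-23) + 0 = -23*I*√13 + 0 = -23*I*√13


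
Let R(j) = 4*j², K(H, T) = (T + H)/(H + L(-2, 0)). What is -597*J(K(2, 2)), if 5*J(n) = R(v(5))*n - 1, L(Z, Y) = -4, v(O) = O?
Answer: 119997/5 ≈ 23999.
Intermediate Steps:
K(H, T) = (H + T)/(-4 + H) (K(H, T) = (T + H)/(H - 4) = (H + T)/(-4 + H))
J(n) = -⅕ + 20*n (J(n) = ((4*5²)*n - 1)/5 = ((4*25)*n - 1)/5 = (100*n - 1)/5 = (-1 + 100*n)/5 = -⅕ + 20*n)
-597*J(K(2, 2)) = -597*(-⅕ + 20*((2 + 2)/(-4 + 2))) = -597*(-⅕ + 20*(4/(-2))) = -597*(-⅕ + 20*(-½*4)) = -597*(-⅕ + 20*(-2)) = -597*(-⅕ - 40) = -597*(-201/5) = 119997/5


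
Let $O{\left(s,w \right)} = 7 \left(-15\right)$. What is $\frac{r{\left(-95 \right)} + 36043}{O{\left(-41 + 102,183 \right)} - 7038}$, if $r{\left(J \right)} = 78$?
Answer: $- \frac{36121}{7143} \approx -5.0568$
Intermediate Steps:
$O{\left(s,w \right)} = -105$
$\frac{r{\left(-95 \right)} + 36043}{O{\left(-41 + 102,183 \right)} - 7038} = \frac{78 + 36043}{-105 - 7038} = \frac{36121}{-7143} = 36121 \left(- \frac{1}{7143}\right) = - \frac{36121}{7143}$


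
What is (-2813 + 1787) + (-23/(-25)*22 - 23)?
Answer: -25719/25 ≈ -1028.8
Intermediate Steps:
(-2813 + 1787) + (-23/(-25)*22 - 23) = -1026 + (-23*(-1/25)*22 - 23) = -1026 + ((23/25)*22 - 23) = -1026 + (506/25 - 23) = -1026 - 69/25 = -25719/25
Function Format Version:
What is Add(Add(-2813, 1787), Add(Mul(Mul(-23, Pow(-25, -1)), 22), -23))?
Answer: Rational(-25719, 25) ≈ -1028.8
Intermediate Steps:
Add(Add(-2813, 1787), Add(Mul(Mul(-23, Pow(-25, -1)), 22), -23)) = Add(-1026, Add(Mul(Mul(-23, Rational(-1, 25)), 22), -23)) = Add(-1026, Add(Mul(Rational(23, 25), 22), -23)) = Add(-1026, Add(Rational(506, 25), -23)) = Add(-1026, Rational(-69, 25)) = Rational(-25719, 25)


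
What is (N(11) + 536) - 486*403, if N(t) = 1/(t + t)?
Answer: -4297083/22 ≈ -1.9532e+5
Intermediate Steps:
N(t) = 1/(2*t)
(N(11) + 536) - 486*403 = ((1/2)/11 + 536) - 486*403 = ((1/2)*(1/11) + 536) - 195858 = (1/22 + 536) - 195858 = 11793/22 - 195858 = -4297083/22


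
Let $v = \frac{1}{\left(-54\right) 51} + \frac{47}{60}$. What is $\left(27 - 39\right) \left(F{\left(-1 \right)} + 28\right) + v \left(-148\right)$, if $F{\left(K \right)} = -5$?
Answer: $- \frac{2698091}{6885} \approx -391.88$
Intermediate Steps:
$v = \frac{21563}{27540}$ ($v = \left(- \frac{1}{54}\right) \frac{1}{51} + 47 \cdot \frac{1}{60} = - \frac{1}{2754} + \frac{47}{60} = \frac{21563}{27540} \approx 0.78297$)
$\left(27 - 39\right) \left(F{\left(-1 \right)} + 28\right) + v \left(-148\right) = \left(27 - 39\right) \left(-5 + 28\right) + \frac{21563}{27540} \left(-148\right) = \left(-12\right) 23 - \frac{797831}{6885} = -276 - \frac{797831}{6885} = - \frac{2698091}{6885}$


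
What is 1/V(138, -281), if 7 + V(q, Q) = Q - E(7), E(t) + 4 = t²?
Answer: -1/333 ≈ -0.0030030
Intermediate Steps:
E(t) = -4 + t²
V(q, Q) = -52 + Q (V(q, Q) = -7 + (Q - (-4 + 7²)) = -7 + (Q - (-4 + 49)) = -7 + (Q - 1*45) = -7 + (Q - 45) = -7 + (-45 + Q) = -52 + Q)
1/V(138, -281) = 1/(-52 - 281) = 1/(-333) = -1/333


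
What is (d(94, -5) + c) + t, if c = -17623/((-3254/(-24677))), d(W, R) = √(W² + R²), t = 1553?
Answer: -429829309/3254 + √8861 ≈ -1.3200e+5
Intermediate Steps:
d(W, R) = √(R² + W²)
c = -434882771/3254 (c = -17623/((-3254*(-1/24677))) = -17623/3254/24677 = -17623*24677/3254 = -434882771/3254 ≈ -1.3365e+5)
(d(94, -5) + c) + t = (√((-5)² + 94²) - 434882771/3254) + 1553 = (√(25 + 8836) - 434882771/3254) + 1553 = (√8861 - 434882771/3254) + 1553 = (-434882771/3254 + √8861) + 1553 = -429829309/3254 + √8861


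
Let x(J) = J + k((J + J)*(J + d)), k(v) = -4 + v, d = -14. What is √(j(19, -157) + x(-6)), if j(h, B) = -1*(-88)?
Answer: √318 ≈ 17.833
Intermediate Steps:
j(h, B) = 88
x(J) = -4 + J + 2*J*(-14 + J) (x(J) = J + (-4 + (J + J)*(J - 14)) = J + (-4 + (2*J)*(-14 + J)) = J + (-4 + 2*J*(-14 + J)) = -4 + J + 2*J*(-14 + J))
√(j(19, -157) + x(-6)) = √(88 + (-4 - 6 + 2*(-6)*(-14 - 6))) = √(88 + (-4 - 6 + 2*(-6)*(-20))) = √(88 + (-4 - 6 + 240)) = √(88 + 230) = √318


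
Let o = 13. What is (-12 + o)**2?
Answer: 1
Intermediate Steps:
(-12 + o)**2 = (-12 + 13)**2 = 1**2 = 1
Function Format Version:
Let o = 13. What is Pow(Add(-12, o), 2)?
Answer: 1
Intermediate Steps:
Pow(Add(-12, o), 2) = Pow(Add(-12, 13), 2) = Pow(1, 2) = 1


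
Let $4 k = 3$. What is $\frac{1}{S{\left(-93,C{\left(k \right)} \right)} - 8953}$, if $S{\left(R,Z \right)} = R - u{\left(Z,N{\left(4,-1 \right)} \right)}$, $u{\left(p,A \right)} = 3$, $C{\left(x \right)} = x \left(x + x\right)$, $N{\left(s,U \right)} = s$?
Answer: $- \frac{1}{9049} \approx -0.00011051$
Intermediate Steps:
$k = \frac{3}{4}$ ($k = \frac{1}{4} \cdot 3 = \frac{3}{4} \approx 0.75$)
$C{\left(x \right)} = 2 x^{2}$ ($C{\left(x \right)} = x 2 x = 2 x^{2}$)
$S{\left(R,Z \right)} = -3 + R$ ($S{\left(R,Z \right)} = R - 3 = -3 + R$)
$\frac{1}{S{\left(-93,C{\left(k \right)} \right)} - 8953} = \frac{1}{\left(-3 - 93\right) - 8953} = \frac{1}{-96 - 8953} = \frac{1}{-9049} = - \frac{1}{9049}$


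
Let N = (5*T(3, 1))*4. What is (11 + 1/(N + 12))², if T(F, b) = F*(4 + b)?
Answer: 11785489/97344 ≈ 121.07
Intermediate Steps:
N = 300 (N = (5*(3*(4 + 1)))*4 = (5*(3*5))*4 = (5*15)*4 = 75*4 = 300)
(11 + 1/(N + 12))² = (11 + 1/(300 + 12))² = (11 + 1/312)² = (3433/312)² = 11785489/97344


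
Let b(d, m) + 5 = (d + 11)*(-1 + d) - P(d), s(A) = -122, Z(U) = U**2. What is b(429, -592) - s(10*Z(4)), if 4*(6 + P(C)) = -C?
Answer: 754201/4 ≈ 1.8855e+5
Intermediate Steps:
P(C) = -6 - C/4 (P(C) = -6 + (-C)/4 = -6 - C/4)
b(d, m) = 1 + d/4 + (-1 + d)*(11 + d) (b(d, m) = -5 + ((d + 11)*(-1 + d) - (-6 - d/4)) = -5 + ((11 + d)*(-1 + d) + (6 + d/4)) = -5 + ((-1 + d)*(11 + d) + (6 + d/4)) = -5 + (6 + d/4 + (-1 + d)*(11 + d)) = 1 + d/4 + (-1 + d)*(11 + d))
b(429, -592) - s(10*Z(4)) = (-10 + 429**2 + (41/4)*429) - 1*(-122) = (-10 + 184041 + 17589/4) + 122 = 753713/4 + 122 = 754201/4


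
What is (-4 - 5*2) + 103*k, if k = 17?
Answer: 1737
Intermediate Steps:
(-4 - 5*2) + 103*k = (-4 - 5*2) + 103*17 = (-4 - 10) + 1751 = -14 + 1751 = 1737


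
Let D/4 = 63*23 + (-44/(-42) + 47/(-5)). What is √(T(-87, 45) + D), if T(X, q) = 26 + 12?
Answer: √63951510/105 ≈ 76.162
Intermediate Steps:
T(X, q) = 38
D = 605072/105 (D = 4*(63*23 + (-44/(-42) + 47/(-5))) = 4*(1449 + (-44*(-1/42) + 47*(-⅕))) = 4*(1449 + (22/21 - 47/5)) = 4*(1449 - 877/105) = 4*(151268/105) = 605072/105 ≈ 5762.6)
√(T(-87, 45) + D) = √(38 + 605072/105) = √(609062/105) = √63951510/105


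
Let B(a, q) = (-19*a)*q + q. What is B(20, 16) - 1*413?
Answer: -6477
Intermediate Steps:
B(a, q) = q - 19*a*q (B(a, q) = -19*a*q + q = q - 19*a*q)
B(20, 16) - 1*413 = 16*(1 - 19*20) - 1*413 = 16*(1 - 380) - 413 = 16*(-379) - 413 = -6064 - 413 = -6477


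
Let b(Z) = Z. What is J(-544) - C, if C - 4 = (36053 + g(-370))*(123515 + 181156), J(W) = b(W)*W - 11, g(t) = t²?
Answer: -52693467542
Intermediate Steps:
J(W) = -11 + W² (J(W) = W*W - 11 = W² - 11 = -11 + W²)
C = 52693763467 (C = 4 + (36053 + (-370)²)*(123515 + 181156) = 4 + (36053 + 136900)*304671 = 4 + 172953*304671 = 4 + 52693763463 = 52693763467)
J(-544) - C = (-11 + (-544)²) - 1*52693763467 = (-11 + 295936) - 52693763467 = 295925 - 52693763467 = -52693467542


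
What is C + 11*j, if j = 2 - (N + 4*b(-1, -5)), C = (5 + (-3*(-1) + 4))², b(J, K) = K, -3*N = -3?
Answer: 375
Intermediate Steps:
N = 1 (N = -⅓*(-3) = 1)
C = 144 (C = (5 + (3 + 4))² = (5 + 7)² = 12² = 144)
j = 21 (j = 2 - (1 + 4*(-5)) = 2 - (1 - 20) = 2 - 1*(-19) = 2 + 19 = 21)
C + 11*j = 144 + 11*21 = 144 + 231 = 375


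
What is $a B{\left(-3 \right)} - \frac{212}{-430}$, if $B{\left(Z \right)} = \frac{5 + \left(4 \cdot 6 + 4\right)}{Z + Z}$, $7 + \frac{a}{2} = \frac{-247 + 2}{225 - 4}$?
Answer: $\frac{4261506}{47515} \approx 89.688$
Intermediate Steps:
$a = - \frac{3584}{221}$ ($a = -14 + 2 \frac{-247 + 2}{225 - 4} = -14 + 2 \left(- \frac{245}{221}\right) = -14 - \frac{490}{221} = - \frac{3584}{221} \approx -16.217$)
$B{\left(Z \right)} = \frac{33}{2 Z}$ ($B{\left(Z \right)} = \frac{5 + \left(24 + 4\right)}{2 Z} = \left(5 + 28\right) \frac{1}{2 Z} = 33 \frac{1}{2 Z} = \frac{33}{2 Z}$)
$a B{\left(-3 \right)} - \frac{212}{-430} = - \frac{3584 \frac{33}{2 \left(-3\right)}}{221} - \frac{212}{-430} = - \frac{3584 \cdot \frac{33}{2} \left(- \frac{1}{3}\right)}{221} - - \frac{106}{215} = \left(- \frac{3584}{221}\right) \left(- \frac{11}{2}\right) + \frac{106}{215} = \frac{19712}{221} + \frac{106}{215} = \frac{4261506}{47515}$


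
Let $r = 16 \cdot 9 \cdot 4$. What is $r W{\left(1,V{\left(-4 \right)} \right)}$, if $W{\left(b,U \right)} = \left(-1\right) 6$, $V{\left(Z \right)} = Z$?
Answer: $-3456$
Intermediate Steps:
$W{\left(b,U \right)} = -6$
$r = 576$ ($r = 144 \cdot 4 = 576$)
$r W{\left(1,V{\left(-4 \right)} \right)} = 576 \left(-6\right) = -3456$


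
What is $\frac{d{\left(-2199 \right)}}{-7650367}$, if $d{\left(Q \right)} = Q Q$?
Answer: $- \frac{4835601}{7650367} \approx -0.63207$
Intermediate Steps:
$d{\left(Q \right)} = Q^{2}$
$\frac{d{\left(-2199 \right)}}{-7650367} = \frac{\left(-2199\right)^{2}}{-7650367} = 4835601 \left(- \frac{1}{7650367}\right) = - \frac{4835601}{7650367}$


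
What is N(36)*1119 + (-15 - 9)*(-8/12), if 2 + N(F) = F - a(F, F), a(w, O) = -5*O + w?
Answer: 199198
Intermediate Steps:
a(w, O) = w - 5*O
N(F) = -2 + 5*F (N(F) = -2 + (F - (F - 5*F)) = -2 + (F - (-4)*F) = -2 + (F + 4*F) = -2 + 5*F)
N(36)*1119 + (-15 - 9)*(-8/12) = (-2 + 5*36)*1119 + (-15 - 9)*(-8/12) = (-2 + 180)*1119 - (-192)/12 = 178*1119 - 24*(-⅔) = 199182 + 16 = 199198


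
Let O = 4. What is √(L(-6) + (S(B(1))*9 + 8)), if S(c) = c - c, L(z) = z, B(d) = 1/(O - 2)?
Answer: √2 ≈ 1.4142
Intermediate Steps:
B(d) = ½ (B(d) = 1/(4 - 2) = 1/2 = ½)
S(c) = 0
√(L(-6) + (S(B(1))*9 + 8)) = √(-6 + (0*9 + 8)) = √(-6 + (0 + 8)) = √(-6 + 8) = √2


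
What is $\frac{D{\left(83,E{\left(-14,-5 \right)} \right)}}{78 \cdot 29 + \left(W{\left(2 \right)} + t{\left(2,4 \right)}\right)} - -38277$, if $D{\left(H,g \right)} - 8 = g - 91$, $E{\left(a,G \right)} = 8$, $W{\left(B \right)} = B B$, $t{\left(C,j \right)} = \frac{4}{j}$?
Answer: $\frac{86773884}{2267} \approx 38277.0$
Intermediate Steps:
$W{\left(B \right)} = B^{2}$
$D{\left(H,g \right)} = -83 + g$ ($D{\left(H,g \right)} = 8 + \left(g - 91\right) = 8 + \left(-91 + g\right) = -83 + g$)
$\frac{D{\left(83,E{\left(-14,-5 \right)} \right)}}{78 \cdot 29 + \left(W{\left(2 \right)} + t{\left(2,4 \right)}\right)} - -38277 = \frac{-83 + 8}{78 \cdot 29 + \left(2^{2} + \frac{4}{4}\right)} - -38277 = - \frac{75}{2262 + \left(4 + 4 \cdot \frac{1}{4}\right)} + 38277 = - \frac{75}{2262 + \left(4 + 1\right)} + 38277 = - \frac{75}{2262 + 5} + 38277 = - \frac{75}{2267} + 38277 = \frac{86773884}{2267}$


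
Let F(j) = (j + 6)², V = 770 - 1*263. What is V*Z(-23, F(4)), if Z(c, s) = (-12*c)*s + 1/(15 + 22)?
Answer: 517748907/37 ≈ 1.3993e+7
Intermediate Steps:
V = 507 (V = 770 - 263 = 507)
F(j) = (6 + j)²
Z(c, s) = 1/37 - 12*c*s (Z(c, s) = -12*c*s + 1/37 = 1/37 - 12*c*s)
V*Z(-23, F(4)) = 507*(1/37 - 12*(-23)*(6 + 4)²) = 507*(1/37 - 12*(-23)*10²) = 507*(1/37 - 12*(-23)*100) = 507*(1/37 + 27600) = 507*(1021201/37) = 517748907/37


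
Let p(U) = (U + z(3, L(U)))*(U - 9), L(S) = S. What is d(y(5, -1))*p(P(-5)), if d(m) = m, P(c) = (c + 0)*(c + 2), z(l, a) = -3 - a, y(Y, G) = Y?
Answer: -90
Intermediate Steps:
P(c) = c*(2 + c)
p(U) = 27 - 3*U (p(U) = (U + (-3 - U))*(U - 9) = -3*(-9 + U) = 27 - 3*U)
d(y(5, -1))*p(P(-5)) = 5*(27 - (-15)*(2 - 5)) = 5*(27 - (-15)*(-3)) = 5*(27 - 3*15) = 5*(27 - 45) = 5*(-18) = -90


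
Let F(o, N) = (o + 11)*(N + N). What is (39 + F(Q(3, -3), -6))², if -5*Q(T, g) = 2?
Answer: 194481/25 ≈ 7779.2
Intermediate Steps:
Q(T, g) = -⅖ (Q(T, g) = -⅕*2 = -⅖)
F(o, N) = 2*N*(11 + o) (F(o, N) = (11 + o)*(2*N) = 2*N*(11 + o))
(39 + F(Q(3, -3), -6))² = (39 + 2*(-6)*(11 - ⅖))² = (39 + 2*(-6)*(53/5))² = (39 - 636/5)² = (-441/5)² = 194481/25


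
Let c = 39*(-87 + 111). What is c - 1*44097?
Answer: -43161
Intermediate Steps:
c = 936 (c = 39*24 = 936)
c - 1*44097 = 936 - 1*44097 = 936 - 44097 = -43161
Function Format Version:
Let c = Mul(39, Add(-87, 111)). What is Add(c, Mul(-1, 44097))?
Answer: -43161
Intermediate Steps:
c = 936 (c = Mul(39, 24) = 936)
Add(c, Mul(-1, 44097)) = Add(936, Mul(-1, 44097)) = Add(936, -44097) = -43161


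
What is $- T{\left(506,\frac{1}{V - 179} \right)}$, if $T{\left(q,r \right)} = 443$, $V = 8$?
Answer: $-443$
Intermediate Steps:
$- T{\left(506,\frac{1}{V - 179} \right)} = \left(-1\right) 443 = -443$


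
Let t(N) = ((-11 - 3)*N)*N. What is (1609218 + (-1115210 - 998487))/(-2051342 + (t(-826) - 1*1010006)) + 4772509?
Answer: 60196668293387/12613212 ≈ 4.7725e+6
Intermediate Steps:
t(N) = -14*N² (t(N) = (-14*N)*N = -14*N²)
(1609218 + (-1115210 - 998487))/(-2051342 + (t(-826) - 1*1010006)) + 4772509 = (1609218 + (-1115210 - 998487))/(-2051342 + (-14*(-826)² - 1*1010006)) + 4772509 = (1609218 - 2113697)/(-2051342 + (-14*682276 - 1010006)) + 4772509 = -504479/(-2051342 + (-9551864 - 1010006)) + 4772509 = -504479/(-2051342 - 10561870) + 4772509 = -504479/(-12613212) + 4772509 = -504479*(-1/12613212) + 4772509 = 504479/12613212 + 4772509 = 60196668293387/12613212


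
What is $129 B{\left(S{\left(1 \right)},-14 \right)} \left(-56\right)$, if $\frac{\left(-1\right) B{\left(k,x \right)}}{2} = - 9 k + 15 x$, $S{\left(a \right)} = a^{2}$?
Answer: $-3164112$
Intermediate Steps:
$B{\left(k,x \right)} = - 30 x + 18 k$ ($B{\left(k,x \right)} = - 2 \left(- 9 k + 15 x\right) = - 30 x + 18 k$)
$129 B{\left(S{\left(1 \right)},-14 \right)} \left(-56\right) = 129 \left(\left(-30\right) \left(-14\right) + 18 \cdot 1^{2}\right) \left(-56\right) = 129 \left(420 + 18 \cdot 1\right) \left(-56\right) = 129 \left(420 + 18\right) \left(-56\right) = 129 \cdot 438 \left(-56\right) = 56502 \left(-56\right) = -3164112$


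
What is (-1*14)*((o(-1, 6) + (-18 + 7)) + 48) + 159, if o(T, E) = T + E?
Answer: -429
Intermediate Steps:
o(T, E) = E + T
(-1*14)*((o(-1, 6) + (-18 + 7)) + 48) + 159 = (-1*14)*(((6 - 1) + (-18 + 7)) + 48) + 159 = -14*((5 - 11) + 48) + 159 = -14*(-6 + 48) + 159 = -14*42 + 159 = -588 + 159 = -429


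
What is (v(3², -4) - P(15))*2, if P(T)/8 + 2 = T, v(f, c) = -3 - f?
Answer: -232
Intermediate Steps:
P(T) = -16 + 8*T
(v(3², -4) - P(15))*2 = ((-3 - 1*3²) - (-16 + 8*15))*2 = ((-3 - 1*9) - (-16 + 120))*2 = ((-3 - 9) - 1*104)*2 = (-12 - 104)*2 = -116*2 = -232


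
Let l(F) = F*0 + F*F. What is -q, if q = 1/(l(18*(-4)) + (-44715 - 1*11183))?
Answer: 1/50714 ≈ 1.9718e-5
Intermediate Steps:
l(F) = F² (l(F) = 0 + F² = F²)
q = -1/50714 (q = 1/((18*(-4))² + (-44715 - 1*11183)) = 1/((-72)² + (-44715 - 11183)) = 1/(5184 - 55898) = 1/(-50714) = -1/50714 ≈ -1.9718e-5)
-q = -1*(-1/50714) = 1/50714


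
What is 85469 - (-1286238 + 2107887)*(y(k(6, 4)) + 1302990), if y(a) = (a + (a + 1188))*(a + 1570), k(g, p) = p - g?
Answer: -2596001573329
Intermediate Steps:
y(a) = (1188 + 2*a)*(1570 + a) (y(a) = (a + (1188 + a))*(1570 + a) = (1188 + 2*a)*(1570 + a))
85469 - (-1286238 + 2107887)*(y(k(6, 4)) + 1302990) = 85469 - (-1286238 + 2107887)*((1865160 + 2*(4 - 1*6)**2 + 4328*(4 - 1*6)) + 1302990) = 85469 - 821649*((1865160 + 2*(4 - 6)**2 + 4328*(4 - 6)) + 1302990) = 85469 - 821649*((1865160 + 2*(-2)**2 + 4328*(-2)) + 1302990) = 85469 - 821649*((1865160 + 2*4 - 8656) + 1302990) = 85469 - 821649*((1865160 + 8 - 8656) + 1302990) = 85469 - 821649*(1856512 + 1302990) = 85469 - 821649*3159502 = 85469 - 1*2596001658798 = 85469 - 2596001658798 = -2596001573329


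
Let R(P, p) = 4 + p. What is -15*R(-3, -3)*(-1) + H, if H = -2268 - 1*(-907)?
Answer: -1346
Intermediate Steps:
H = -1361 (H = -2268 + 907 = -1361)
-15*R(-3, -3)*(-1) + H = -15*(4 - 3)*(-1) - 1361 = -15*1*(-1) - 1361 = -15*(-1) - 1361 = 15 - 1361 = -1346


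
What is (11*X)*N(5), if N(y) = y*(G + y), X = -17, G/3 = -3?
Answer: 3740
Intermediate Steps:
G = -9 (G = 3*(-3) = -9)
N(y) = y*(-9 + y)
(11*X)*N(5) = (11*(-17))*(5*(-9 + 5)) = -935*(-4) = -187*(-20) = 3740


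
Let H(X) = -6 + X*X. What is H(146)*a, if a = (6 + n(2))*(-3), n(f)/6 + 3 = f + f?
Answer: -767160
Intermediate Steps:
n(f) = -18 + 12*f (n(f) = -18 + 6*(f + f) = -18 + 6*(2*f) = -18 + 12*f)
H(X) = -6 + X²
a = -36 (a = (6 + (-18 + 12*2))*(-3) = (6 + (-18 + 24))*(-3) = (6 + 6)*(-3) = 12*(-3) = -36)
H(146)*a = (-6 + 146²)*(-36) = (-6 + 21316)*(-36) = 21310*(-36) = -767160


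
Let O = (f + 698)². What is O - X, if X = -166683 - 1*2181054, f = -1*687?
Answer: 2347858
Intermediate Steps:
f = -687
O = 121 (O = (-687 + 698)² = 11² = 121)
X = -2347737 (X = -166683 - 2181054 = -2347737)
O - X = 121 - 1*(-2347737) = 121 + 2347737 = 2347858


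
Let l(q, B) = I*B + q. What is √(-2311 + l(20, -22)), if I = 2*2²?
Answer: I*√2467 ≈ 49.669*I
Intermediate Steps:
I = 8 (I = 2*4 = 8)
l(q, B) = q + 8*B (l(q, B) = 8*B + q = q + 8*B)
√(-2311 + l(20, -22)) = √(-2311 + (20 + 8*(-22))) = √(-2311 + (20 - 176)) = √(-2311 - 156) = √(-2467) = I*√2467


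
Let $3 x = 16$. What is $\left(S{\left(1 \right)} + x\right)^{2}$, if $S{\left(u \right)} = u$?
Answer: $\frac{361}{9} \approx 40.111$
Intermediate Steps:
$x = \frac{16}{3}$ ($x = \frac{1}{3} \cdot 16 = \frac{16}{3} \approx 5.3333$)
$\left(S{\left(1 \right)} + x\right)^{2} = \left(1 + \frac{16}{3}\right)^{2} = \left(\frac{19}{3}\right)^{2} = \frac{361}{9}$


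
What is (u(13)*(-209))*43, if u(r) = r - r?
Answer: 0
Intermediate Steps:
u(r) = 0
(u(13)*(-209))*43 = (0*(-209))*43 = 0*43 = 0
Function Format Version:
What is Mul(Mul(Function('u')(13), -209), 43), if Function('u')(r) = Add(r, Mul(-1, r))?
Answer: 0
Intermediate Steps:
Function('u')(r) = 0
Mul(Mul(Function('u')(13), -209), 43) = Mul(Mul(0, -209), 43) = Mul(0, 43) = 0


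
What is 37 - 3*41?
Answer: -86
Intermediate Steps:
37 - 3*41 = 37 - 123 = -86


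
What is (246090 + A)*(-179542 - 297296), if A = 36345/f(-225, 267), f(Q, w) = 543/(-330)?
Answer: -19333081996920/181 ≈ -1.0681e+11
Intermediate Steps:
f(Q, w) = -181/110 (f(Q, w) = 543*(-1/330) = -181/110)
A = -3997950/181 (A = 36345/(-181/110) = 36345*(-110/181) = -3997950/181 ≈ -22088.)
(246090 + A)*(-179542 - 297296) = (246090 - 3997950/181)*(-179542 - 297296) = (40544340/181)*(-476838) = -19333081996920/181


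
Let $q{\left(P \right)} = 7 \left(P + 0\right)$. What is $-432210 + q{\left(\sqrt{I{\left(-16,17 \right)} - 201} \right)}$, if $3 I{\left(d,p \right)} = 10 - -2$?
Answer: $-432210 + 7 i \sqrt{197} \approx -4.3221 \cdot 10^{5} + 98.25 i$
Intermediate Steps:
$I{\left(d,p \right)} = 4$ ($I{\left(d,p \right)} = \frac{10 - -2}{3} = \frac{10 + 2}{3} = \frac{1}{3} \cdot 12 = 4$)
$q{\left(P \right)} = 7 P$
$-432210 + q{\left(\sqrt{I{\left(-16,17 \right)} - 201} \right)} = -432210 + 7 \sqrt{4 - 201} = -432210 + 7 \sqrt{-197} = -432210 + 7 i \sqrt{197}$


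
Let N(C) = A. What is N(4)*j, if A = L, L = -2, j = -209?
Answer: 418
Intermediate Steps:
A = -2
N(C) = -2
N(4)*j = -2*(-209) = 418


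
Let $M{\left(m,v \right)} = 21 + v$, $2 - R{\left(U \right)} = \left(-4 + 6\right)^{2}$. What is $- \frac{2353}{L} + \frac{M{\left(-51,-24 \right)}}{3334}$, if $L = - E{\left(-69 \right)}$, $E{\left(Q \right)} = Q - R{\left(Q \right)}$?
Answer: $- \frac{7845103}{223378} \approx -35.12$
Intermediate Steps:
$R{\left(U \right)} = -2$ ($R{\left(U \right)} = 2 - \left(-4 + 6\right)^{2} = 2 - 2^{2} = 2 - 4 = -2$)
$E{\left(Q \right)} = 2 + Q$ ($E{\left(Q \right)} = Q - -2 = Q + 2 = 2 + Q$)
$L = 67$ ($L = - (2 - 69) = \left(-1\right) \left(-67\right) = 67$)
$- \frac{2353}{L} + \frac{M{\left(-51,-24 \right)}}{3334} = - \frac{2353}{67} + \frac{21 - 24}{3334} = \left(-2353\right) \frac{1}{67} - \frac{3}{3334} = - \frac{2353}{67} - \frac{3}{3334} = - \frac{7845103}{223378}$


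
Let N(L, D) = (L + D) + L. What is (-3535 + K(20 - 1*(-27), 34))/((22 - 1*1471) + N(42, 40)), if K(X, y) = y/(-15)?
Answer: 53059/19875 ≈ 2.6696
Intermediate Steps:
N(L, D) = D + 2*L (N(L, D) = (D + L) + L = D + 2*L)
K(X, y) = -y/15 (K(X, y) = y*(-1/15) = -y/15)
(-3535 + K(20 - 1*(-27), 34))/((22 - 1*1471) + N(42, 40)) = (-3535 - 1/15*34)/((22 - 1*1471) + (40 + 2*42)) = (-3535 - 34/15)/((22 - 1471) + (40 + 84)) = -53059/(15*(-1449 + 124)) = -53059/15/(-1325) = -53059/15*(-1/1325) = 53059/19875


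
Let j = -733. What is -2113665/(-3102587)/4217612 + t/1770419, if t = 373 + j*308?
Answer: -86712493109213/681116992770172 ≈ -0.12731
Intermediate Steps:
t = -225391 (t = 373 - 733*308 = 373 - 225764 = -225391)
-2113665/(-3102587)/4217612 + t/1770419 = -2113665/(-3102587)/4217612 - 225391/1770419 = -2113665*(-1/3102587)*(1/4217612) - 225391*1/1770419 = (2113665/3102587)*(1/4217612) - 225391/1770419 = 435/2693045516 - 225391/1770419 = -86712493109213/681116992770172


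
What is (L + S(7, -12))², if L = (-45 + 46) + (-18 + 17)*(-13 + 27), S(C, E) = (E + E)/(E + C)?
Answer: 1681/25 ≈ 67.240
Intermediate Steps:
S(C, E) = 2*E/(C + E) (S(C, E) = (2*E)/(C + E) = 2*E/(C + E))
L = -13 (L = 1 - 1*14 = 1 - 14 = -13)
(L + S(7, -12))² = (-13 + 2*(-12)/(7 - 12))² = (-13 + 2*(-12)/(-5))² = (-13 + 2*(-12)*(-⅕))² = (-13 + 24/5)² = (-41/5)² = 1681/25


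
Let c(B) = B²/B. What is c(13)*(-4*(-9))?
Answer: 468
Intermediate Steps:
c(B) = B
c(13)*(-4*(-9)) = 13*(-4*(-9)) = 13*36 = 468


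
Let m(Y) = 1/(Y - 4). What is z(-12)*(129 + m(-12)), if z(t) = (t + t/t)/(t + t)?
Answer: 22693/384 ≈ 59.096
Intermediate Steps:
m(Y) = 1/(-4 + Y)
z(t) = (1 + t)/(2*t) (z(t) = (t + 1)/((2*t)) = (1 + t)*(1/(2*t)) = (1 + t)/(2*t))
z(-12)*(129 + m(-12)) = ((1/2)*(1 - 12)/(-12))*(129 + 1/(-4 - 12)) = ((1/2)*(-1/12)*(-11))*(129 + 1/(-16)) = 11*(129 - 1/16)/24 = (11/24)*(2063/16) = 22693/384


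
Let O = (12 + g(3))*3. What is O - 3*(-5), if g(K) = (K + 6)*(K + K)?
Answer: 213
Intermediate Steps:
g(K) = 2*K*(6 + K) (g(K) = (6 + K)*(2*K) = 2*K*(6 + K))
O = 198 (O = (12 + 2*3*(6 + 3))*3 = (12 + 2*3*9)*3 = (12 + 54)*3 = 66*3 = 198)
O - 3*(-5) = 198 - 3*(-5) = 198 - 1*(-15) = 198 + 15 = 213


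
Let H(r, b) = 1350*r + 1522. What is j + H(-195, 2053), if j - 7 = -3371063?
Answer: -3632784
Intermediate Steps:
j = -3371056 (j = 7 - 3371063 = -3371056)
H(r, b) = 1522 + 1350*r
j + H(-195, 2053) = -3371056 + (1522 + 1350*(-195)) = -3371056 + (1522 - 263250) = -3371056 - 261728 = -3632784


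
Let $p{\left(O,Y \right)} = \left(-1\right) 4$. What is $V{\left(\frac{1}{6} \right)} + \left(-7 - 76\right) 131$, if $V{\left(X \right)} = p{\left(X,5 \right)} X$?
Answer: $- \frac{32621}{3} \approx -10874.0$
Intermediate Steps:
$p{\left(O,Y \right)} = -4$
$V{\left(X \right)} = - 4 X$
$V{\left(\frac{1}{6} \right)} + \left(-7 - 76\right) 131 = - \frac{4}{6} + \left(-7 - 76\right) 131 = \left(-4\right) \frac{1}{6} + \left(-7 - 76\right) 131 = - \frac{2}{3} - 10873 = - \frac{32621}{3}$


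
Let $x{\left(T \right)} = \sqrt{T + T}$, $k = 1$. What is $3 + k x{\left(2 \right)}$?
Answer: $5$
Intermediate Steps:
$x{\left(T \right)} = \sqrt{2} \sqrt{T}$ ($x{\left(T \right)} = \sqrt{2 T} = \sqrt{2} \sqrt{T}$)
$3 + k x{\left(2 \right)} = 3 + 1 \sqrt{2} \sqrt{2} = 3 + 1 \cdot 2 = 3 + 2 = 5$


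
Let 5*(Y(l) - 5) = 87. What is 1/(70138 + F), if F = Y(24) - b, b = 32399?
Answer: 5/188807 ≈ 2.6482e-5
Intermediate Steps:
Y(l) = 112/5 (Y(l) = 5 + (⅕)*87 = 5 + 87/5 = 112/5)
F = -161883/5 (F = 112/5 - 1*32399 = 112/5 - 32399 = -161883/5 ≈ -32377.)
1/(70138 + F) = 1/(70138 - 161883/5) = 1/(188807/5) = 5/188807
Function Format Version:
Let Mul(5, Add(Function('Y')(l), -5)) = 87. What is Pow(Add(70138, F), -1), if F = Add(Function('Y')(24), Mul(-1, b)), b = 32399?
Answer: Rational(5, 188807) ≈ 2.6482e-5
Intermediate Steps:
Function('Y')(l) = Rational(112, 5) (Function('Y')(l) = Add(5, Mul(Rational(1, 5), 87)) = Add(5, Rational(87, 5)) = Rational(112, 5))
F = Rational(-161883, 5) (F = Add(Rational(112, 5), Mul(-1, 32399)) = Add(Rational(112, 5), -32399) = Rational(-161883, 5) ≈ -32377.)
Pow(Add(70138, F), -1) = Pow(Add(70138, Rational(-161883, 5)), -1) = Pow(Rational(188807, 5), -1) = Rational(5, 188807)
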